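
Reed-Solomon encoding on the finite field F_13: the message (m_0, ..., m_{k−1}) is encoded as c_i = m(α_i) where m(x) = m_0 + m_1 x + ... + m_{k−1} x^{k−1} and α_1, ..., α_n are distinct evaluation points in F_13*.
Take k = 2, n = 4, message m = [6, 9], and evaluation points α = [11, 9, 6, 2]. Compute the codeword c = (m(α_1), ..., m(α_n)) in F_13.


c = [1, 9, 8, 11]

Message polynomial: m(x) = 6 + 9·x (mod 13).
For each evaluation point α_i, compute m(α_i) mod 13:
  α_1 = 11: Horner steps 9 → 1, so m(11) = 1.
  α_2 = 9: Horner steps 9 → 9, so m(9) = 9.
  α_3 = 6: Horner steps 9 → 8, so m(6) = 8.
  α_4 = 2: Horner steps 9 → 11, so m(2) = 11.
Codeword c = [1, 9, 8, 11] ∈ F_13^4.


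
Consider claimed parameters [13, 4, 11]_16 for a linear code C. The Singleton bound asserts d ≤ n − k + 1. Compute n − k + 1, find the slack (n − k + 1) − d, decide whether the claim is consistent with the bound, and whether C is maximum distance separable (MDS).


Singleton RHS = n − k + 1 = 10, slack = -1, bound violated (no such code; not MDS).

Singleton bound: d ≤ n − k + 1.
Here n = 13, k = 4, so n − k + 1 = 10.
Given d = 11, check d ≤ 10: NO.
Slack = (n − k + 1) − d = -1.
The slack is negative: d = 11 exceeds n − k + 1 = 10 by 1, so the Singleton bound is violated and no linear [13, 4, 11]_16 code can exist. In particular it is not MDS (MDS requires d = n − k + 1 exactly).
Description: the claimed parameters are [13, 4, 11]_16; such a code would be impossible (violates the Singleton bound).


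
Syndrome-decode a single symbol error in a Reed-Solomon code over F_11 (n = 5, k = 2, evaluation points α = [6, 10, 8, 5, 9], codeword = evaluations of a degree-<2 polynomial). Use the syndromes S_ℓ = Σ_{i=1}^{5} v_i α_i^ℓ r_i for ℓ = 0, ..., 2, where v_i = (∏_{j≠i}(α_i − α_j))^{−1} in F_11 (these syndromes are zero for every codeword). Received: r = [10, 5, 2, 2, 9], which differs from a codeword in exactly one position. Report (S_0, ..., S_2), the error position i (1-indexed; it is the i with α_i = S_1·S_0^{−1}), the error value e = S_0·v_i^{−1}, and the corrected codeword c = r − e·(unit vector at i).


S = (2, 10, 6), error at position 4, error magnitude e = 10, c = [10, 5, 2, 3, 9].

Step 1: column multipliers v_i = (∏_{j≠i}(α_i − α_j))^{−1} mod 11.
  i = 1 (α = 6): (6−10)(6−8)(6−5)(6−9) = (−4)·(−2)·1·(−3) = −24 ≡ 9, so v_1 = 9^{−1} = 5 (mod 11).
  i = 2 (α = 10): (10−6)(10−8)(10−5)(10−9) = 4·2·5·1 = 40 ≡ 7, so v_2 = 7^{−1} = 8 (mod 11).
  i = 3 (α = 8): (8−6)(8−10)(8−5)(8−9) = 2·(−2)·3·(−1) = 12 ≡ 1, so v_3 = 1^{−1} = 1 (mod 11).
  i = 4 (α = 5): (5−6)(5−10)(5−8)(5−9) = (−1)·(−5)·(−3)·(−4) = 60 ≡ 5, so v_4 = 5^{−1} = 9 (mod 11).
  i = 5 (α = 9): (9−6)(9−10)(9−8)(9−5) = 3·(−1)·1·4 = −12 ≡ 10, so v_5 = 10^{−1} = 10 (mod 11).
  v = [5, 8, 1, 9, 10].
Step 2: syndromes of r = [10, 5, 2, 2, 9] (all sums mod 11).
  S_0 = Σ v_i r_i = 5·10 + 8·5 + 1·2 + 9·2 + 10·9 = 200 ≡ 2.
  S_1 = Σ v_i α_i r_i = 5·6·10 + 8·10·5 + 1·8·2 + 9·5·2 + 10·9·9 = 1616 ≡ 10.
  α_i^2 mod 11 = [3, 1, 9, 3, 4].
  S_2 = Σ v_i α_i^2 r_i = 5·3·10 + 8·1·5 + 1·9·2 + 9·3·2 + 10·4·9 = 622 ≡ 6.
  S = (2, 10, 6) ≠ 0, so r is not a codeword (an error is present).
Step 3: locate the error. For a single error e at position i, S_ℓ = v_i·e·α_i^ℓ, so α_err = S_1/S_0.
  S_0^{−1} = 2^{−1} = 6 (mod 11), so α_err = 10·6 = 60 ≡ 5 = α_4. Error position i = 4.
  Consistency check: S_2/S_1 = 6·10 = 60 ≡ 5 = α_err ✓ (single-error assumption holds).
Step 4: error magnitude e = S_0/v_4 = S_0·∏_{j≠4}(α_4 − α_j) = 2·5 = 10 ≡ 10 (mod 11).
Step 5: correct position 4: c_4 = r_4 − e = 2 − 10 ≡ 3 (mod 11). Hence c = [10, 5, 2, 3, 9].
  Check: interpolating c through the α_i gives m(x) = 1 + 7·x (degree < 2) with m(α_i) = c_i for every i, so c is indeed a codeword.


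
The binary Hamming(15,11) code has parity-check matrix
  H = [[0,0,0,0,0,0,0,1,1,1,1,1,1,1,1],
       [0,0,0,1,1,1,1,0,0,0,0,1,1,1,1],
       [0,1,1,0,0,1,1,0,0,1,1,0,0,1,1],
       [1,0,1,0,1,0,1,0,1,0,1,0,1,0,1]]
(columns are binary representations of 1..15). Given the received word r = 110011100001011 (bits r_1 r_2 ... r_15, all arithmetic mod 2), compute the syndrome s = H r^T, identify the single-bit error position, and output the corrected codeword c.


s = (1, 0, 1, 0)^T, error position = 10, corrected codeword c = 110011100101011

Compute s = H r^T mod 2 one row at a time:
  s_1 = 0 + 0 + 0 + 0 + 1 + 0 + 1 + 1 = 3 ≡ 1 (mod 2).
  s_2 = 0 + 1 + 1 + 1 + 1 + 0 + 1 + 1 = 6 ≡ 0 (mod 2).
  s_3 = 1 + 0 + 1 + 1 + 0 + 0 + 1 + 1 = 5 ≡ 1 (mod 2).
  s_4 = 1 + 0 + 1 + 1 + 0 + 0 + 0 + 1 = 4 ≡ 0 (mod 2).
s = (1, 0, 1, 0)^T — this equals column 10 of H (binary 1010), so error is at position 10.
Correct: flip bit 10 of r = 110011100001011 to get c = 110011100101011.


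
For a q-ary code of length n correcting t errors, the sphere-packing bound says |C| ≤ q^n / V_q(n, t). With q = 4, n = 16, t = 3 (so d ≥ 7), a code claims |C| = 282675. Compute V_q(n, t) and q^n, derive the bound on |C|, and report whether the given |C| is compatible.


V_q(n, t) = 16249, q^n = 4294967296, Hamming bound = 264321, |C| = 282675 > bound (violated).

Step 1: Compute V_q(n, t) = Σ_{j=0}^3 C(n, j) (q−1)^j.
  j = 0: C(16,0)·(3)^0 = 1·1 = 1.
  j = 1: C(16,1)·(3)^1 = 16·3 = 48.
  j = 2: C(16,2)·(3)^2 = 120·9 = 1080.
  j = 3: C(16,3)·(3)^3 = 560·27 = 15120.
  V_q(n, t) = 1 + 48 + 1080 + 15120 = 16249.
Step 2: q^n = 4^16 = 4294967296.
Step 3: Hamming bound ⌊q^n / V_q(n,t)⌋ = ⌊4294967296/16249⌋ = 264321.
Step 4: Compare |C| = 282675 to 264321: violated.
The claimed |C| lies above the Hamming bound, so no 4-ary code of length 16 with d ≥ 7 can have 282675 codewords.


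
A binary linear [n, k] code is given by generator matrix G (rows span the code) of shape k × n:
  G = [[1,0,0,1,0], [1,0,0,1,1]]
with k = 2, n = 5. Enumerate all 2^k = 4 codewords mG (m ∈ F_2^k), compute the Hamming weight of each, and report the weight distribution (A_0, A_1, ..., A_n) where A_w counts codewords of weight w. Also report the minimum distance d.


Weight distribution: A_0 = 1, A_1 = 1, A_2 = 1, A_3 = 1. Minimum distance d = 1.

Enumerate all 2^2 = 4 messages m ∈ F_2^2.
For each, compute codeword c = mG in F_2^5, then tally its weight.
  m = 00 → c = 00000, weight = 0.
  m = 10 → c = 10010, weight = 2.
  m = 01 → c = 10011, weight = 3.
  m = 11 → c = 00001, weight = 1.
Tally weights:
  weight 0: 1 codewords.
  weight 1: 1 codewords.
  weight 2: 1 codewords.
  weight 3: 1 codewords.
Minimum distance d = smallest w > 0 with A_w > 0 = 1.
Sanity: Σ A_w = 4 = 2^2 = 4 ✓.


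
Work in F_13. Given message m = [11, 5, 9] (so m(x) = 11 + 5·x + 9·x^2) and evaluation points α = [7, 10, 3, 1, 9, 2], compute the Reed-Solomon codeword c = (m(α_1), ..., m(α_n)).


c = [6, 12, 3, 12, 5, 5]

Message polynomial: m(x) = 11 + 5·x + 9·x^2 (mod 13).
For each evaluation point α_i, compute m(α_i) mod 13:
  α_1 = 7: Horner steps 9 → 3 → 6, so m(7) = 6.
  α_2 = 10: Horner steps 9 → 4 → 12, so m(10) = 12.
  α_3 = 3: Horner steps 9 → 6 → 3, so m(3) = 3.
  α_4 = 1: Horner steps 9 → 1 → 12, so m(1) = 12.
  α_5 = 9: Horner steps 9 → 8 → 5, so m(9) = 5.
  α_6 = 2: Horner steps 9 → 10 → 5, so m(2) = 5.
Codeword c = [6, 12, 3, 12, 5, 5] ∈ F_13^6.


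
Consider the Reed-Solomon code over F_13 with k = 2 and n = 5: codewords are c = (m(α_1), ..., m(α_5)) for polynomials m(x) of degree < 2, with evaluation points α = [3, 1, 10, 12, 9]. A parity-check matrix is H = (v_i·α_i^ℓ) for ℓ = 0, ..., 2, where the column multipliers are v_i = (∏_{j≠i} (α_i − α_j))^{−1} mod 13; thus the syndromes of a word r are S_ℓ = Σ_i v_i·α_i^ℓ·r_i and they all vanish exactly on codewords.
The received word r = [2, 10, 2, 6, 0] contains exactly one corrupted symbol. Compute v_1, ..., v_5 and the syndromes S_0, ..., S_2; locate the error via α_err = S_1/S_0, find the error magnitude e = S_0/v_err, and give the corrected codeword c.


S = (6, 5, 2), error at position 1, error magnitude e = 1, c = [1, 10, 2, 6, 0].

Step 1: column multipliers v_i = (∏_{j≠i}(α_i − α_j))^{−1} mod 13.
  i = 1 (α = 3): (3−1)(3−10)(3−12)(3−9) = 2·(−7)·(−9)·(−6) = −756 ≡ 11, so v_1 = 11^{−1} = 6 (mod 13).
  i = 2 (α = 1): (1−3)(1−10)(1−12)(1−9) = (−2)·(−9)·(−11)·(−8) = 1584 ≡ 11, so v_2 = 11^{−1} = 6 (mod 13).
  i = 3 (α = 10): (10−3)(10−1)(10−12)(10−9) = 7·9·(−2)·1 = −126 ≡ 4, so v_3 = 4^{−1} = 10 (mod 13).
  i = 4 (α = 12): (12−3)(12−1)(12−10)(12−9) = 9·11·2·3 = 594 ≡ 9, so v_4 = 9^{−1} = 3 (mod 13).
  i = 5 (α = 9): (9−3)(9−1)(9−10)(9−12) = 6·8·(−1)·(−3) = 144 ≡ 1, so v_5 = 1^{−1} = 1 (mod 13).
  v = [6, 6, 10, 3, 1].
Step 2: syndromes of r = [2, 10, 2, 6, 0] (all sums mod 13).
  S_0 = Σ v_i r_i = 6·2 + 6·10 + 10·2 + 3·6 + 1·0 = 110 ≡ 6.
  S_1 = Σ v_i α_i r_i = 6·3·2 + 6·1·10 + 10·10·2 + 3·12·6 + 1·9·0 = 512 ≡ 5.
  α_i^2 mod 13 = [9, 1, 9, 1, 3].
  S_2 = Σ v_i α_i^2 r_i = 6·9·2 + 6·1·10 + 10·9·2 + 3·1·6 + 1·3·0 = 366 ≡ 2.
  S = (6, 5, 2) ≠ 0, so r is not a codeword (an error is present).
Step 3: locate the error. For a single error e at position i, S_ℓ = v_i·e·α_i^ℓ, so α_err = S_1/S_0.
  S_0^{−1} = 6^{−1} = 11 (mod 13), so α_err = 5·11 = 55 ≡ 3 = α_1. Error position i = 1.
  Consistency check: S_2/S_1 = 2·8 = 16 ≡ 3 = α_err ✓ (single-error assumption holds).
Step 4: error magnitude e = S_0/v_1 = S_0·∏_{j≠1}(α_1 − α_j) = 6·11 = 66 ≡ 1 (mod 13).
Step 5: correct position 1: c_1 = r_1 − e = 2 − 1 ≡ 1 (mod 13). Hence c = [1, 10, 2, 6, 0].
  Check: interpolating c through the α_i gives m(x) = 8 + 2·x (degree < 2) with m(α_i) = c_i for every i, so c is indeed a codeword.


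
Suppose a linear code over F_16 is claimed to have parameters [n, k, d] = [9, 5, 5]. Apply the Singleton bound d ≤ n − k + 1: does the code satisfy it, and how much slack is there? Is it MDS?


Singleton RHS = n − k + 1 = 5, slack = 0, bound satisfied, MDS.

Singleton bound: d ≤ n − k + 1.
Here n = 9, k = 5, so n − k + 1 = 5.
Given d = 5, check d ≤ 5: YES.
Slack = (n − k + 1) − d = 0.
The code is MDS (slack = 0).
Description: the claimed parameters are [9, 5, 5]_16; such a code would be MDS (meets Singleton bound).


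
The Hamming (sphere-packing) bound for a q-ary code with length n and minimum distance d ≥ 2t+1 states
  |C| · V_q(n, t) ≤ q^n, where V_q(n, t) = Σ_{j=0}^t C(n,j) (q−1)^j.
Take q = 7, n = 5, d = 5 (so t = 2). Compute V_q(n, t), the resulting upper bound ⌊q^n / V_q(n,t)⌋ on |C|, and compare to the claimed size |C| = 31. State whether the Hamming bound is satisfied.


V_q(n, t) = 391, q^n = 16807, Hamming bound = 42, |C| = 31 ≤ bound (satisfied).

Step 1: Compute V_q(n, t) = Σ_{j=0}^2 C(n, j) (q−1)^j.
  j = 0: C(5,0)·(6)^0 = 1·1 = 1.
  j = 1: C(5,1)·(6)^1 = 5·6 = 30.
  j = 2: C(5,2)·(6)^2 = 10·36 = 360.
  V_q(n, t) = 1 + 30 + 360 = 391.
Step 2: q^n = 7^5 = 16807.
Step 3: Hamming bound ⌊q^n / V_q(n,t)⌋ = ⌊16807/391⌋ = 42.
Step 4: Compare |C| = 31 to 42: satisfied.
The claimed |C| lies below the Hamming bound.


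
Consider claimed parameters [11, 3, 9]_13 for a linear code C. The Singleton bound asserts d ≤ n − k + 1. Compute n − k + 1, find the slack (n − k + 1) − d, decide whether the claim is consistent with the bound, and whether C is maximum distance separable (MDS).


Singleton RHS = n − k + 1 = 9, slack = 0, bound satisfied, MDS.

Singleton bound: d ≤ n − k + 1.
Here n = 11, k = 3, so n − k + 1 = 9.
Given d = 9, check d ≤ 9: YES.
Slack = (n − k + 1) − d = 0.
The code is MDS (slack = 0).
Description: the claimed parameters are [11, 3, 9]_13; such a code would be MDS (meets Singleton bound).


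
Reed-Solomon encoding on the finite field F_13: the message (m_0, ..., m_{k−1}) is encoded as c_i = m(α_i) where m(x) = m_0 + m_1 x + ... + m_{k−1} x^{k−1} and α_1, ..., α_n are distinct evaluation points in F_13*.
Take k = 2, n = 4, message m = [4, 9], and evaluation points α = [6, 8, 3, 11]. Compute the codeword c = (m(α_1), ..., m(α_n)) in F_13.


c = [6, 11, 5, 12]

Message polynomial: m(x) = 4 + 9·x (mod 13).
For each evaluation point α_i, compute m(α_i) mod 13:
  α_1 = 6: Horner steps 9 → 6, so m(6) = 6.
  α_2 = 8: Horner steps 9 → 11, so m(8) = 11.
  α_3 = 3: Horner steps 9 → 5, so m(3) = 5.
  α_4 = 11: Horner steps 9 → 12, so m(11) = 12.
Codeword c = [6, 11, 5, 12] ∈ F_13^4.


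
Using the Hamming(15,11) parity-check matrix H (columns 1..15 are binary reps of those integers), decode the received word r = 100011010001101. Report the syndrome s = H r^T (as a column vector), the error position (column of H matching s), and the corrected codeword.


s = (0, 1, 0, 0)^T, error position = 4, corrected codeword c = 100111010001101

Compute s = H r^T mod 2 one row at a time:
  s_1 = 1 + 0 + 0 + 0 + 1 + 1 + 0 + 1 = 4 ≡ 0 (mod 2).
  s_2 = 0 + 1 + 1 + 0 + 1 + 1 + 0 + 1 = 5 ≡ 1 (mod 2).
  s_3 = 0 + 0 + 1 + 0 + 0 + 0 + 0 + 1 = 2 ≡ 0 (mod 2).
  s_4 = 1 + 0 + 1 + 0 + 0 + 0 + 1 + 1 = 4 ≡ 0 (mod 2).
s = (0, 1, 0, 0)^T — this equals column 4 of H (binary 0100), so error is at position 4.
Correct: flip bit 4 of r = 100011010001101 to get c = 100111010001101.


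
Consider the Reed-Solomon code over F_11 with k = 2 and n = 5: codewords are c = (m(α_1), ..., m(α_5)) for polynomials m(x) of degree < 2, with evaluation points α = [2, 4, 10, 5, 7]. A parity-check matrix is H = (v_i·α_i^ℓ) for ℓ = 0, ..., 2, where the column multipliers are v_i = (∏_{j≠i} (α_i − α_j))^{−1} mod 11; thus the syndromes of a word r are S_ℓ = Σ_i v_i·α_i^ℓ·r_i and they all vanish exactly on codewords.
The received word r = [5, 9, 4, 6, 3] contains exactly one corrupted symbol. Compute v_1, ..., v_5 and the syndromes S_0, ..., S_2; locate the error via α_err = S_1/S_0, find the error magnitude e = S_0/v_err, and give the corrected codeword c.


S = (5, 9, 3), error at position 2, error magnitude e = 7, c = [5, 2, 4, 6, 3].

Step 1: column multipliers v_i = (∏_{j≠i}(α_i − α_j))^{−1} mod 11.
  i = 1 (α = 2): (2−4)(2−10)(2−5)(2−7) = (−2)·(−8)·(−3)·(−5) = 240 ≡ 9, so v_1 = 9^{−1} = 5 (mod 11).
  i = 2 (α = 4): (4−2)(4−10)(4−5)(4−7) = 2·(−6)·(−1)·(−3) = −36 ≡ 8, so v_2 = 8^{−1} = 7 (mod 11).
  i = 3 (α = 10): (10−2)(10−4)(10−5)(10−7) = 8·6·5·3 = 720 ≡ 5, so v_3 = 5^{−1} = 9 (mod 11).
  i = 4 (α = 5): (5−2)(5−4)(5−10)(5−7) = 3·1·(−5)·(−2) = 30 ≡ 8, so v_4 = 8^{−1} = 7 (mod 11).
  i = 5 (α = 7): (7−2)(7−4)(7−10)(7−5) = 5·3·(−3)·2 = −90 ≡ 9, so v_5 = 9^{−1} = 5 (mod 11).
  v = [5, 7, 9, 7, 5].
Step 2: syndromes of r = [5, 9, 4, 6, 3] (all sums mod 11).
  S_0 = Σ v_i r_i = 5·5 + 7·9 + 9·4 + 7·6 + 5·3 = 181 ≡ 5.
  S_1 = Σ v_i α_i r_i = 5·2·5 + 7·4·9 + 9·10·4 + 7·5·6 + 5·7·3 = 977 ≡ 9.
  α_i^2 mod 11 = [4, 5, 1, 3, 5].
  S_2 = Σ v_i α_i^2 r_i = 5·4·5 + 7·5·9 + 9·1·4 + 7·3·6 + 5·5·3 = 652 ≡ 3.
  S = (5, 9, 3) ≠ 0, so r is not a codeword (an error is present).
Step 3: locate the error. For a single error e at position i, S_ℓ = v_i·e·α_i^ℓ, so α_err = S_1/S_0.
  S_0^{−1} = 5^{−1} = 9 (mod 11), so α_err = 9·9 = 81 ≡ 4 = α_2. Error position i = 2.
  Consistency check: S_2/S_1 = 3·5 = 15 ≡ 4 = α_err ✓ (single-error assumption holds).
Step 4: error magnitude e = S_0/v_2 = S_0·∏_{j≠2}(α_2 − α_j) = 5·8 = 40 ≡ 7 (mod 11).
Step 5: correct position 2: c_2 = r_2 − e = 9 − 7 ≡ 2 (mod 11). Hence c = [5, 2, 4, 6, 3].
  Check: interpolating c through the α_i gives m(x) = 8 + 4·x (degree < 2) with m(α_i) = c_i for every i, so c is indeed a codeword.


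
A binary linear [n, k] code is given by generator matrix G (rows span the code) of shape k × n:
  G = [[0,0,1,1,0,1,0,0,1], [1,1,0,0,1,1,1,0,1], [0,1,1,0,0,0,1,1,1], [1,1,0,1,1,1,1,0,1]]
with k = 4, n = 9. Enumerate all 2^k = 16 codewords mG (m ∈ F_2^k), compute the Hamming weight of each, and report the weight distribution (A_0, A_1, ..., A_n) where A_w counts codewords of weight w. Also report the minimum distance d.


Weight distribution: A_0 = 1, A_1 = 1, A_3 = 1, A_4 = 3, A_5 = 5, A_6 = 4, A_7 = 1. Minimum distance d = 1.

Enumerate all 2^4 = 16 messages m ∈ F_2^4.
For each, compute codeword c = mG in F_2^9, then tally its weight.
  m = 0000 → c = 000000000, weight = 0.
  m = 1000 → c = 001101001, weight = 4.
  m = 0100 → c = 110011101, weight = 6.
  m = 1100 → c = 111110100, weight = 6.
  m = 0010 → c = 011000111, weight = 5.
  m = 1010 → c = 010101110, weight = 5.
  m = 0110 → c = 101011010, weight = 5.
  m = 1110 → c = 100110011, weight = 5.
  m = 0001 → c = 110111101, weight = 7.
  m = 1001 → c = 111010100, weight = 5.
  m = 0101 → c = 000100000, weight = 1.
  m = 1101 → c = 001001001, weight = 3.
  m = 0011 → c = 101111010, weight = 6.
  m = 1011 → c = 100010011, weight = 4.
  m = 0111 → c = 011100111, weight = 6.
  m = 1111 → c = 010001110, weight = 4.
Tally weights:
  weight 0: 1 codewords.
  weight 1: 1 codewords.
  weight 3: 1 codewords.
  weight 4: 3 codewords.
  weight 5: 5 codewords.
  weight 6: 4 codewords.
  weight 7: 1 codewords.
Minimum distance d = smallest w > 0 with A_w > 0 = 1.
Sanity: Σ A_w = 16 = 2^4 = 16 ✓.


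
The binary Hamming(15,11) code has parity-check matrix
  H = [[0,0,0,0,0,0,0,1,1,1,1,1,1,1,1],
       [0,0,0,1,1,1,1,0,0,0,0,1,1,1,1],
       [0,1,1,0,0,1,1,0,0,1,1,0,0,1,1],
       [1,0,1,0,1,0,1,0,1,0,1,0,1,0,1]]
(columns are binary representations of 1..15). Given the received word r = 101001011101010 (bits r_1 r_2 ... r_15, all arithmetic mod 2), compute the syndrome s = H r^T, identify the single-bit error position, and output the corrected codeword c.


s = (1, 1, 0, 1)^T, error position = 13, corrected codeword c = 101001011101110

Compute s = H r^T mod 2 one row at a time:
  s_1 = 1 + 1 + 1 + 0 + 1 + 0 + 1 + 0 = 5 ≡ 1 (mod 2).
  s_2 = 0 + 0 + 1 + 0 + 1 + 0 + 1 + 0 = 3 ≡ 1 (mod 2).
  s_3 = 0 + 1 + 1 + 0 + 1 + 0 + 1 + 0 = 4 ≡ 0 (mod 2).
  s_4 = 1 + 1 + 0 + 0 + 1 + 0 + 0 + 0 = 3 ≡ 1 (mod 2).
s = (1, 1, 0, 1)^T — this equals column 13 of H (binary 1101), so error is at position 13.
Correct: flip bit 13 of r = 101001011101010 to get c = 101001011101110.


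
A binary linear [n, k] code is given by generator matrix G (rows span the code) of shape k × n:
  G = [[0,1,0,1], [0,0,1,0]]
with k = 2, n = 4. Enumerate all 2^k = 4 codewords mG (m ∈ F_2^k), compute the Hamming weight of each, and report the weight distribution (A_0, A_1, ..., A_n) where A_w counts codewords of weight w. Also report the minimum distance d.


Weight distribution: A_0 = 1, A_1 = 1, A_2 = 1, A_3 = 1. Minimum distance d = 1.

Enumerate all 2^2 = 4 messages m ∈ F_2^2.
For each, compute codeword c = mG in F_2^4, then tally its weight.
  m = 00 → c = 0000, weight = 0.
  m = 10 → c = 0101, weight = 2.
  m = 01 → c = 0010, weight = 1.
  m = 11 → c = 0111, weight = 3.
Tally weights:
  weight 0: 1 codewords.
  weight 1: 1 codewords.
  weight 2: 1 codewords.
  weight 3: 1 codewords.
Minimum distance d = smallest w > 0 with A_w > 0 = 1.
Sanity: Σ A_w = 4 = 2^2 = 4 ✓.


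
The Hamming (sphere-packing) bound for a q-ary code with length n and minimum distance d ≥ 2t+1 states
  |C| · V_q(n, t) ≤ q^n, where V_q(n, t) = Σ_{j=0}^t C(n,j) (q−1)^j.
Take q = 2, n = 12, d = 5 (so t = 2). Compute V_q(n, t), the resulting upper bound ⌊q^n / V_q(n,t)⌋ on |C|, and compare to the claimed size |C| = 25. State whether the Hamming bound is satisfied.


V_q(n, t) = 79, q^n = 4096, Hamming bound = 51, |C| = 25 ≤ bound (satisfied).

Step 1: Compute V_q(n, t) = Σ_{j=0}^2 C(n, j) (q−1)^j.
  j = 0: C(12,0)·(1)^0 = 1·1 = 1.
  j = 1: C(12,1)·(1)^1 = 12·1 = 12.
  j = 2: C(12,2)·(1)^2 = 66·1 = 66.
  V_q(n, t) = 1 + 12 + 66 = 79.
Step 2: q^n = 2^12 = 4096.
Step 3: Hamming bound ⌊q^n / V_q(n,t)⌋ = ⌊4096/79⌋ = 51.
Step 4: Compare |C| = 25 to 51: satisfied.
The claimed |C| lies below the Hamming bound.


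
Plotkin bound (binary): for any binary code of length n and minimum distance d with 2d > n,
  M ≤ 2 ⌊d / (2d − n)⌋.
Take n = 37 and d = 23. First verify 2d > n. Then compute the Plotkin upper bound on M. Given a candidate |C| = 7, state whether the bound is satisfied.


Plotkin bound M ≤ 4; given |C| = 7 > bound (violated).

Check applicability: 2d = 46, n = 37.
2d − n = 9 > 0, so Plotkin applies.
Compute d/(2d−n) = 23/9 ≈ 2.5556.
⌊d/(2d−n)⌋ = 2.
Plotkin bound: M ≤ 2·2 = 4.
Given |C| = 7, check: VIOLATED.
This |C| is above the Plotkin bound, so no binary code with n = 37, d = 23 and 7 codewords exists.


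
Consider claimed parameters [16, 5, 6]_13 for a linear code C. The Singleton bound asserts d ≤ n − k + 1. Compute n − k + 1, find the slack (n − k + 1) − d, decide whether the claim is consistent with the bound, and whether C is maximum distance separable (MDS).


Singleton RHS = n − k + 1 = 12, slack = 6, bound satisfied, not MDS.

Singleton bound: d ≤ n − k + 1.
Here n = 16, k = 5, so n − k + 1 = 12.
Given d = 6, check d ≤ 12: YES.
Slack = (n − k + 1) − d = 6.
The code is NOT MDS (slack = 6 > 0).
Description: the claimed parameters are [16, 5, 6]_13; such a code would be non-MDS.


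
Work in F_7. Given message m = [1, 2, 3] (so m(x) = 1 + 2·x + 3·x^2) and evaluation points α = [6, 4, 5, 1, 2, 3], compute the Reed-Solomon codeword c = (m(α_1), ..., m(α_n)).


c = [2, 1, 2, 6, 3, 6]

Message polynomial: m(x) = 1 + 2·x + 3·x^2 (mod 7).
For each evaluation point α_i, compute m(α_i) mod 7:
  α_1 = 6: Horner steps 3 → 6 → 2, so m(6) = 2.
  α_2 = 4: Horner steps 3 → 0 → 1, so m(4) = 1.
  α_3 = 5: Horner steps 3 → 3 → 2, so m(5) = 2.
  α_4 = 1: Horner steps 3 → 5 → 6, so m(1) = 6.
  α_5 = 2: Horner steps 3 → 1 → 3, so m(2) = 3.
  α_6 = 3: Horner steps 3 → 4 → 6, so m(3) = 6.
Codeword c = [2, 1, 2, 6, 3, 6] ∈ F_7^6.


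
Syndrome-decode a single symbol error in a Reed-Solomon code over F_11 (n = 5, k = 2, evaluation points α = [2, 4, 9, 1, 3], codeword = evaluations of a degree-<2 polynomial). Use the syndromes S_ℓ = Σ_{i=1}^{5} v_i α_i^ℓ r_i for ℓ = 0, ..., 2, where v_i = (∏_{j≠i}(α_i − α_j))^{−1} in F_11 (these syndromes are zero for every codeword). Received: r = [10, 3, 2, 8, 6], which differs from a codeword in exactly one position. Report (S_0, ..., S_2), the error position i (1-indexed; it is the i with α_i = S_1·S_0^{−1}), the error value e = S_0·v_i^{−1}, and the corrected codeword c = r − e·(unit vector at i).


S = (5, 4, 1), error at position 5, error magnitude e = 5, c = [10, 3, 2, 8, 1].

Step 1: column multipliers v_i = (∏_{j≠i}(α_i − α_j))^{−1} mod 11.
  i = 1 (α = 2): (2−4)(2−9)(2−1)(2−3) = (−2)·(−7)·1·(−1) = −14 ≡ 8, so v_1 = 8^{−1} = 7 (mod 11).
  i = 2 (α = 4): (4−2)(4−9)(4−1)(4−3) = 2·(−5)·3·1 = −30 ≡ 3, so v_2 = 3^{−1} = 4 (mod 11).
  i = 3 (α = 9): (9−2)(9−4)(9−1)(9−3) = 7·5·8·6 = 1680 ≡ 8, so v_3 = 8^{−1} = 7 (mod 11).
  i = 4 (α = 1): (1−2)(1−4)(1−9)(1−3) = (−1)·(−3)·(−8)·(−2) = 48 ≡ 4, so v_4 = 4^{−1} = 3 (mod 11).
  i = 5 (α = 3): (3−2)(3−4)(3−9)(3−1) = 1·(−1)·(−6)·2 = 12 ≡ 1, so v_5 = 1^{−1} = 1 (mod 11).
  v = [7, 4, 7, 3, 1].
Step 2: syndromes of r = [10, 3, 2, 8, 6] (all sums mod 11).
  S_0 = Σ v_i r_i = 7·10 + 4·3 + 7·2 + 3·8 + 1·6 = 126 ≡ 5.
  S_1 = Σ v_i α_i r_i = 7·2·10 + 4·4·3 + 7·9·2 + 3·1·8 + 1·3·6 = 356 ≡ 4.
  α_i^2 mod 11 = [4, 5, 4, 1, 9].
  S_2 = Σ v_i α_i^2 r_i = 7·4·10 + 4·5·3 + 7·4·2 + 3·1·8 + 1·9·6 = 474 ≡ 1.
  S = (5, 4, 1) ≠ 0, so r is not a codeword (an error is present).
Step 3: locate the error. For a single error e at position i, S_ℓ = v_i·e·α_i^ℓ, so α_err = S_1/S_0.
  S_0^{−1} = 5^{−1} = 9 (mod 11), so α_err = 4·9 = 36 ≡ 3 = α_5. Error position i = 5.
  Consistency check: S_2/S_1 = 1·3 = 3 ≡ 3 = α_err ✓ (single-error assumption holds).
Step 4: error magnitude e = S_0/v_5 = S_0·∏_{j≠5}(α_5 − α_j) = 5·1 = 5 ≡ 5 (mod 11).
Step 5: correct position 5: c_5 = r_5 − e = 6 − 5 ≡ 1 (mod 11). Hence c = [10, 3, 2, 8, 1].
  Check: interpolating c through the α_i gives m(x) = 6 + 2·x (degree < 2) with m(α_i) = c_i for every i, so c is indeed a codeword.


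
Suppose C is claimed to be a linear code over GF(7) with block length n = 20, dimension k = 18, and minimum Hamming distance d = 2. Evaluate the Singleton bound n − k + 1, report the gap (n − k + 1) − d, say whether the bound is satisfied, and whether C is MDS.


Singleton RHS = n − k + 1 = 3, slack = 1, bound satisfied, not MDS.

Singleton bound: d ≤ n − k + 1.
Here n = 20, k = 18, so n − k + 1 = 3.
Given d = 2, check d ≤ 3: YES.
Slack = (n − k + 1) − d = 1.
The code is NOT MDS (slack = 1 > 0).
Description: the claimed parameters are [20, 18, 2]_7; such a code would be non-MDS.


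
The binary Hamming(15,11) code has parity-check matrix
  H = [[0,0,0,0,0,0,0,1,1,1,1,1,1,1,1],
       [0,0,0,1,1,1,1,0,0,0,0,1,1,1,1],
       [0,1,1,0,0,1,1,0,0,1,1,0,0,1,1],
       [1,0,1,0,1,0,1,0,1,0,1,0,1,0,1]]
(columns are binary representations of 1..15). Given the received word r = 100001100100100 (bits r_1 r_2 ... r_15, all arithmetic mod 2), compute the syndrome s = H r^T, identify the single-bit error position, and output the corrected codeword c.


s = (0, 1, 1, 1)^T, error position = 7, corrected codeword c = 100001000100100

Compute s = H r^T mod 2 one row at a time:
  s_1 = 0 + 0 + 1 + 0 + 0 + 1 + 0 + 0 = 2 ≡ 0 (mod 2).
  s_2 = 0 + 0 + 1 + 1 + 0 + 1 + 0 + 0 = 3 ≡ 1 (mod 2).
  s_3 = 0 + 0 + 1 + 1 + 1 + 0 + 0 + 0 = 3 ≡ 1 (mod 2).
  s_4 = 1 + 0 + 0 + 1 + 0 + 0 + 1 + 0 = 3 ≡ 1 (mod 2).
s = (0, 1, 1, 1)^T — this equals column 7 of H (binary 0111), so error is at position 7.
Correct: flip bit 7 of r = 100001100100100 to get c = 100001000100100.


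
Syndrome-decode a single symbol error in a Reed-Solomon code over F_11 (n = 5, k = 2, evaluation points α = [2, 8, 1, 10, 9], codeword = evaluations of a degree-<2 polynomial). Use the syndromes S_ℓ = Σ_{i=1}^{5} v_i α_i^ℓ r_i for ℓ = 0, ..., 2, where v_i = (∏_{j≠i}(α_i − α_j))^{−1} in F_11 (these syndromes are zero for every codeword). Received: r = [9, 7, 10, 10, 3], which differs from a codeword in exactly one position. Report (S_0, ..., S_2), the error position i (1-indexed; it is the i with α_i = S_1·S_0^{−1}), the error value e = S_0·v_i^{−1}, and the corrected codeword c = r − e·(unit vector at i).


S = (7, 7, 7), error at position 3, error magnitude e = 8, c = [9, 7, 2, 10, 3].

Step 1: column multipliers v_i = (∏_{j≠i}(α_i − α_j))^{−1} mod 11.
  i = 1 (α = 2): (2−8)(2−1)(2−10)(2−9) = (−6)·1·(−8)·(−7) = −336 ≡ 5, so v_1 = 5^{−1} = 9 (mod 11).
  i = 2 (α = 8): (8−2)(8−1)(8−10)(8−9) = 6·7·(−2)·(−1) = 84 ≡ 7, so v_2 = 7^{−1} = 8 (mod 11).
  i = 3 (α = 1): (1−2)(1−8)(1−10)(1−9) = (−1)·(−7)·(−9)·(−8) = 504 ≡ 9, so v_3 = 9^{−1} = 5 (mod 11).
  i = 4 (α = 10): (10−2)(10−8)(10−1)(10−9) = 8·2·9·1 = 144 ≡ 1, so v_4 = 1^{−1} = 1 (mod 11).
  i = 5 (α = 9): (9−2)(9−8)(9−1)(9−10) = 7·1·8·(−1) = −56 ≡ 10, so v_5 = 10^{−1} = 10 (mod 11).
  v = [9, 8, 5, 1, 10].
Step 2: syndromes of r = [9, 7, 10, 10, 3] (all sums mod 11).
  S_0 = Σ v_i r_i = 9·9 + 8·7 + 5·10 + 1·10 + 10·3 = 227 ≡ 7.
  S_1 = Σ v_i α_i r_i = 9·2·9 + 8·8·7 + 5·1·10 + 1·10·10 + 10·9·3 = 1030 ≡ 7.
  α_i^2 mod 11 = [4, 9, 1, 1, 4].
  S_2 = Σ v_i α_i^2 r_i = 9·4·9 + 8·9·7 + 5·1·10 + 1·1·10 + 10·4·3 = 1008 ≡ 7.
  S = (7, 7, 7) ≠ 0, so r is not a codeword (an error is present).
Step 3: locate the error. For a single error e at position i, S_ℓ = v_i·e·α_i^ℓ, so α_err = S_1/S_0.
  S_0^{−1} = 7^{−1} = 8 (mod 11), so α_err = 7·8 = 56 ≡ 1 = α_3. Error position i = 3.
  Consistency check: S_2/S_1 = 7·8 = 56 ≡ 1 = α_err ✓ (single-error assumption holds).
Step 4: error magnitude e = S_0/v_3 = S_0·∏_{j≠3}(α_3 − α_j) = 7·9 = 63 ≡ 8 (mod 11).
Step 5: correct position 3: c_3 = r_3 − e = 10 − 8 ≡ 2 (mod 11). Hence c = [9, 7, 2, 10, 3].
  Check: interpolating c through the α_i gives m(x) = 6 + 7·x (degree < 2) with m(α_i) = c_i for every i, so c is indeed a codeword.


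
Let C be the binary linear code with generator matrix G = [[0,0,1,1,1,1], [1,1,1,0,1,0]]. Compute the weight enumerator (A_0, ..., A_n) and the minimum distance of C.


Weight distribution: A_0 = 1, A_4 = 3. Minimum distance d = 4.

Enumerate all 2^2 = 4 messages m ∈ F_2^2.
For each, compute codeword c = mG in F_2^6, then tally its weight.
  m = 00 → c = 000000, weight = 0.
  m = 10 → c = 001111, weight = 4.
  m = 01 → c = 111010, weight = 4.
  m = 11 → c = 110101, weight = 4.
Tally weights:
  weight 0: 1 codewords.
  weight 4: 3 codewords.
Minimum distance d = smallest w > 0 with A_w > 0 = 4.
Sanity: Σ A_w = 4 = 2^2 = 4 ✓.


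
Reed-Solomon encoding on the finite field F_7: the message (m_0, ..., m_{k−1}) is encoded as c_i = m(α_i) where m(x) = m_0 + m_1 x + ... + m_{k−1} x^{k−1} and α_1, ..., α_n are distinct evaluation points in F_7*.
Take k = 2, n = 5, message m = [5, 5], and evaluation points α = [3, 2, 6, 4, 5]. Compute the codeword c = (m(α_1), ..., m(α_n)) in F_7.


c = [6, 1, 0, 4, 2]

Message polynomial: m(x) = 5 + 5·x (mod 7).
For each evaluation point α_i, compute m(α_i) mod 7:
  α_1 = 3: Horner steps 5 → 6, so m(3) = 6.
  α_2 = 2: Horner steps 5 → 1, so m(2) = 1.
  α_3 = 6: Horner steps 5 → 0, so m(6) = 0.
  α_4 = 4: Horner steps 5 → 4, so m(4) = 4.
  α_5 = 5: Horner steps 5 → 2, so m(5) = 2.
Codeword c = [6, 1, 0, 4, 2] ∈ F_7^5.


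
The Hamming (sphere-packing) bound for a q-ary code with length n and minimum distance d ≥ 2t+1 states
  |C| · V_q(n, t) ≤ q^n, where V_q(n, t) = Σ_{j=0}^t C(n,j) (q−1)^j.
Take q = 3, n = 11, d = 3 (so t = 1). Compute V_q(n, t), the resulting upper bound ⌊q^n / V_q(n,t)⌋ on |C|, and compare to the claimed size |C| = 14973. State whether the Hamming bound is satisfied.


V_q(n, t) = 23, q^n = 177147, Hamming bound = 7702, |C| = 14973 > bound (violated).

Step 1: Compute V_q(n, t) = Σ_{j=0}^1 C(n, j) (q−1)^j.
  j = 0: C(11,0)·(2)^0 = 1·1 = 1.
  j = 1: C(11,1)·(2)^1 = 11·2 = 22.
  V_q(n, t) = 1 + 22 = 23.
Step 2: q^n = 3^11 = 177147.
Step 3: Hamming bound ⌊q^n / V_q(n,t)⌋ = ⌊177147/23⌋ = 7702.
Step 4: Compare |C| = 14973 to 7702: violated.
The claimed |C| lies above the Hamming bound, so no 3-ary code of length 11 with d ≥ 3 can have 14973 codewords.


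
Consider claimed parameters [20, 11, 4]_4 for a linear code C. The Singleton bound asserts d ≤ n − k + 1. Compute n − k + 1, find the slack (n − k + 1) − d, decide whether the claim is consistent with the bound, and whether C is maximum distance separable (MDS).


Singleton RHS = n − k + 1 = 10, slack = 6, bound satisfied, not MDS.

Singleton bound: d ≤ n − k + 1.
Here n = 20, k = 11, so n − k + 1 = 10.
Given d = 4, check d ≤ 10: YES.
Slack = (n − k + 1) − d = 6.
The code is NOT MDS (slack = 6 > 0).
Description: the claimed parameters are [20, 11, 4]_4; such a code would be non-MDS.


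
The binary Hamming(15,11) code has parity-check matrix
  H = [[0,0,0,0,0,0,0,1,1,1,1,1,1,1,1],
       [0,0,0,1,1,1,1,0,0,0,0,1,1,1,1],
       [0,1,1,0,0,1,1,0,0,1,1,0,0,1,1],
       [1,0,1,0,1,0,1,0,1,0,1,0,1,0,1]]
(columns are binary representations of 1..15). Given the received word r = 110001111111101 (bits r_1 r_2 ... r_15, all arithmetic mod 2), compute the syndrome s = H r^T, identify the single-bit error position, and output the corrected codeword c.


s = (1, 1, 0, 0)^T, error position = 12, corrected codeword c = 110001111110101

Compute s = H r^T mod 2 one row at a time:
  s_1 = 1 + 1 + 1 + 1 + 1 + 1 + 0 + 1 = 7 ≡ 1 (mod 2).
  s_2 = 0 + 0 + 1 + 1 + 1 + 1 + 0 + 1 = 5 ≡ 1 (mod 2).
  s_3 = 1 + 0 + 1 + 1 + 1 + 1 + 0 + 1 = 6 ≡ 0 (mod 2).
  s_4 = 1 + 0 + 0 + 1 + 1 + 1 + 1 + 1 = 6 ≡ 0 (mod 2).
s = (1, 1, 0, 0)^T — this equals column 12 of H (binary 1100), so error is at position 12.
Correct: flip bit 12 of r = 110001111111101 to get c = 110001111110101.


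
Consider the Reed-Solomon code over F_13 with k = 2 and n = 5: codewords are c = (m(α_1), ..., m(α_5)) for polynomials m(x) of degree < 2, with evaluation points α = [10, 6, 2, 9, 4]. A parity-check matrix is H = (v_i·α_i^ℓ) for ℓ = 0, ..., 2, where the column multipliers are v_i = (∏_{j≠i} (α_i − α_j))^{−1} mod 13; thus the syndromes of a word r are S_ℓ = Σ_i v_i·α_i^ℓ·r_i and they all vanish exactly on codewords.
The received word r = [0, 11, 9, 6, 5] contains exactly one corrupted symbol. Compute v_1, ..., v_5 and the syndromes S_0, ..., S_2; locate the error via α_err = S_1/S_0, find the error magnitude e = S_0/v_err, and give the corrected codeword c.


S = (6, 11, 5), error at position 5, error magnitude e = 8, c = [0, 11, 9, 6, 10].

Step 1: column multipliers v_i = (∏_{j≠i}(α_i − α_j))^{−1} mod 13.
  i = 1 (α = 10): (10−6)(10−2)(10−9)(10−4) = 4·8·1·6 = 192 ≡ 10, so v_1 = 10^{−1} = 4 (mod 13).
  i = 2 (α = 6): (6−10)(6−2)(6−9)(6−4) = (−4)·4·(−3)·2 = 96 ≡ 5, so v_2 = 5^{−1} = 8 (mod 13).
  i = 3 (α = 2): (2−10)(2−6)(2−9)(2−4) = (−8)·(−4)·(−7)·(−2) = 448 ≡ 6, so v_3 = 6^{−1} = 11 (mod 13).
  i = 4 (α = 9): (9−10)(9−6)(9−2)(9−4) = (−1)·3·7·5 = −105 ≡ 12, so v_4 = 12^{−1} = 12 (mod 13).
  i = 5 (α = 4): (4−10)(4−6)(4−2)(4−9) = (−6)·(−2)·2·(−5) = −120 ≡ 10, so v_5 = 10^{−1} = 4 (mod 13).
  v = [4, 8, 11, 12, 4].
Step 2: syndromes of r = [0, 11, 9, 6, 5] (all sums mod 13).
  S_0 = Σ v_i r_i = 4·0 + 8·11 + 11·9 + 12·6 + 4·5 = 279 ≡ 6.
  S_1 = Σ v_i α_i r_i = 4·10·0 + 8·6·11 + 11·2·9 + 12·9·6 + 4·4·5 = 1454 ≡ 11.
  α_i^2 mod 13 = [9, 10, 4, 3, 3].
  S_2 = Σ v_i α_i^2 r_i = 4·9·0 + 8·10·11 + 11·4·9 + 12·3·6 + 4·3·5 = 1552 ≡ 5.
  S = (6, 11, 5) ≠ 0, so r is not a codeword (an error is present).
Step 3: locate the error. For a single error e at position i, S_ℓ = v_i·e·α_i^ℓ, so α_err = S_1/S_0.
  S_0^{−1} = 6^{−1} = 11 (mod 13), so α_err = 11·11 = 121 ≡ 4 = α_5. Error position i = 5.
  Consistency check: S_2/S_1 = 5·6 = 30 ≡ 4 = α_err ✓ (single-error assumption holds).
Step 4: error magnitude e = S_0/v_5 = S_0·∏_{j≠5}(α_5 − α_j) = 6·10 = 60 ≡ 8 (mod 13).
Step 5: correct position 5: c_5 = r_5 − e = 5 − 8 ≡ 10 (mod 13). Hence c = [0, 11, 9, 6, 10].
  Check: interpolating c through the α_i gives m(x) = 8 + 7·x (degree < 2) with m(α_i) = c_i for every i, so c is indeed a codeword.


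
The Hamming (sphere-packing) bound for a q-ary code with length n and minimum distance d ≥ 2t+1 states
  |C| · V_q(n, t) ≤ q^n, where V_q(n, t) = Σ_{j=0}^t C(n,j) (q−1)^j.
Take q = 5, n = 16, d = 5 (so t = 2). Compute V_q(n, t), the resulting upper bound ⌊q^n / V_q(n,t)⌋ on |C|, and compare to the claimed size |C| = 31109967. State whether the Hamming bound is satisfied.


V_q(n, t) = 1985, q^n = 152587890625, Hamming bound = 76870473, |C| = 31109967 ≤ bound (satisfied).

Step 1: Compute V_q(n, t) = Σ_{j=0}^2 C(n, j) (q−1)^j.
  j = 0: C(16,0)·(4)^0 = 1·1 = 1.
  j = 1: C(16,1)·(4)^1 = 16·4 = 64.
  j = 2: C(16,2)·(4)^2 = 120·16 = 1920.
  V_q(n, t) = 1 + 64 + 1920 = 1985.
Step 2: q^n = 5^16 = 152587890625.
Step 3: Hamming bound ⌊q^n / V_q(n,t)⌋ = ⌊152587890625/1985⌋ = 76870473.
Step 4: Compare |C| = 31109967 to 76870473: satisfied.
The claimed |C| lies below the Hamming bound.


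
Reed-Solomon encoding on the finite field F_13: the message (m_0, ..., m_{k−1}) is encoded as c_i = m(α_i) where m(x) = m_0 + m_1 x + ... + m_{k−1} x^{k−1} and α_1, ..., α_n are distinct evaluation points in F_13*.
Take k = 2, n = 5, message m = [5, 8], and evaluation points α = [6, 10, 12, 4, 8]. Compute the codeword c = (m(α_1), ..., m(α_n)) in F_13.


c = [1, 7, 10, 11, 4]

Message polynomial: m(x) = 5 + 8·x (mod 13).
For each evaluation point α_i, compute m(α_i) mod 13:
  α_1 = 6: Horner steps 8 → 1, so m(6) = 1.
  α_2 = 10: Horner steps 8 → 7, so m(10) = 7.
  α_3 = 12: Horner steps 8 → 10, so m(12) = 10.
  α_4 = 4: Horner steps 8 → 11, so m(4) = 11.
  α_5 = 8: Horner steps 8 → 4, so m(8) = 4.
Codeword c = [1, 7, 10, 11, 4] ∈ F_13^5.


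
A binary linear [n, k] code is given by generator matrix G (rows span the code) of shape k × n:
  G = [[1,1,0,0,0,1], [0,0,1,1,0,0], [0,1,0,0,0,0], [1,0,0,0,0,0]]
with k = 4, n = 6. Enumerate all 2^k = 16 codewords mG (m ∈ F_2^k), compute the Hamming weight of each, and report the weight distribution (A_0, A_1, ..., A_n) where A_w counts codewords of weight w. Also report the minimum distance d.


Weight distribution: A_0 = 1, A_1 = 3, A_2 = 4, A_3 = 4, A_4 = 3, A_5 = 1. Minimum distance d = 1.

Enumerate all 2^4 = 16 messages m ∈ F_2^4.
For each, compute codeword c = mG in F_2^6, then tally its weight.
  m = 0000 → c = 000000, weight = 0.
  m = 1000 → c = 110001, weight = 3.
  m = 0100 → c = 001100, weight = 2.
  m = 1100 → c = 111101, weight = 5.
  m = 0010 → c = 010000, weight = 1.
  m = 1010 → c = 100001, weight = 2.
  m = 0110 → c = 011100, weight = 3.
  m = 1110 → c = 101101, weight = 4.
  m = 0001 → c = 100000, weight = 1.
  m = 1001 → c = 010001, weight = 2.
  m = 0101 → c = 101100, weight = 3.
  m = 1101 → c = 011101, weight = 4.
  m = 0011 → c = 110000, weight = 2.
  m = 1011 → c = 000001, weight = 1.
  m = 0111 → c = 111100, weight = 4.
  m = 1111 → c = 001101, weight = 3.
Tally weights:
  weight 0: 1 codewords.
  weight 1: 3 codewords.
  weight 2: 4 codewords.
  weight 3: 4 codewords.
  weight 4: 3 codewords.
  weight 5: 1 codewords.
Minimum distance d = smallest w > 0 with A_w > 0 = 1.
Sanity: Σ A_w = 16 = 2^4 = 16 ✓.


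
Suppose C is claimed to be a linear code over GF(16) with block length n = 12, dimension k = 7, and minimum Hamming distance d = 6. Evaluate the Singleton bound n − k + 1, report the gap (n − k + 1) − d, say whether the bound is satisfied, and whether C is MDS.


Singleton RHS = n − k + 1 = 6, slack = 0, bound satisfied, MDS.

Singleton bound: d ≤ n − k + 1.
Here n = 12, k = 7, so n − k + 1 = 6.
Given d = 6, check d ≤ 6: YES.
Slack = (n − k + 1) − d = 0.
The code is MDS (slack = 0).
Description: the claimed parameters are [12, 7, 6]_16; such a code would be MDS (meets Singleton bound).


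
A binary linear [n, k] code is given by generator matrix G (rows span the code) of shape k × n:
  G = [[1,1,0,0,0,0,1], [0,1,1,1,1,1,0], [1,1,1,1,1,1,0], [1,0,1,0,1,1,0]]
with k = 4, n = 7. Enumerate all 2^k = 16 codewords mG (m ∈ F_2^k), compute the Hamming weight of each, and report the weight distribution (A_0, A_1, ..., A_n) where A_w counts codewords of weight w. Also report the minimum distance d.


Weight distribution: A_0 = 1, A_1 = 1, A_2 = 3, A_3 = 4, A_4 = 1, A_5 = 3, A_6 = 3. Minimum distance d = 1.

Enumerate all 2^4 = 16 messages m ∈ F_2^4.
For each, compute codeword c = mG in F_2^7, then tally its weight.
  m = 0000 → c = 0000000, weight = 0.
  m = 1000 → c = 1100001, weight = 3.
  m = 0100 → c = 0111110, weight = 5.
  m = 1100 → c = 1011111, weight = 6.
  m = 0010 → c = 1111110, weight = 6.
  m = 1010 → c = 0011111, weight = 5.
  m = 0110 → c = 1000000, weight = 1.
  m = 1110 → c = 0100001, weight = 2.
  m = 0001 → c = 1010110, weight = 4.
  m = 1001 → c = 0110111, weight = 5.
  m = 0101 → c = 1101000, weight = 3.
  m = 1101 → c = 0001001, weight = 2.
  m = 0011 → c = 0101000, weight = 2.
  m = 1011 → c = 1001001, weight = 3.
  m = 0111 → c = 0010110, weight = 3.
  m = 1111 → c = 1110111, weight = 6.
Tally weights:
  weight 0: 1 codewords.
  weight 1: 1 codewords.
  weight 2: 3 codewords.
  weight 3: 4 codewords.
  weight 4: 1 codewords.
  weight 5: 3 codewords.
  weight 6: 3 codewords.
Minimum distance d = smallest w > 0 with A_w > 0 = 1.
Sanity: Σ A_w = 16 = 2^4 = 16 ✓.
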